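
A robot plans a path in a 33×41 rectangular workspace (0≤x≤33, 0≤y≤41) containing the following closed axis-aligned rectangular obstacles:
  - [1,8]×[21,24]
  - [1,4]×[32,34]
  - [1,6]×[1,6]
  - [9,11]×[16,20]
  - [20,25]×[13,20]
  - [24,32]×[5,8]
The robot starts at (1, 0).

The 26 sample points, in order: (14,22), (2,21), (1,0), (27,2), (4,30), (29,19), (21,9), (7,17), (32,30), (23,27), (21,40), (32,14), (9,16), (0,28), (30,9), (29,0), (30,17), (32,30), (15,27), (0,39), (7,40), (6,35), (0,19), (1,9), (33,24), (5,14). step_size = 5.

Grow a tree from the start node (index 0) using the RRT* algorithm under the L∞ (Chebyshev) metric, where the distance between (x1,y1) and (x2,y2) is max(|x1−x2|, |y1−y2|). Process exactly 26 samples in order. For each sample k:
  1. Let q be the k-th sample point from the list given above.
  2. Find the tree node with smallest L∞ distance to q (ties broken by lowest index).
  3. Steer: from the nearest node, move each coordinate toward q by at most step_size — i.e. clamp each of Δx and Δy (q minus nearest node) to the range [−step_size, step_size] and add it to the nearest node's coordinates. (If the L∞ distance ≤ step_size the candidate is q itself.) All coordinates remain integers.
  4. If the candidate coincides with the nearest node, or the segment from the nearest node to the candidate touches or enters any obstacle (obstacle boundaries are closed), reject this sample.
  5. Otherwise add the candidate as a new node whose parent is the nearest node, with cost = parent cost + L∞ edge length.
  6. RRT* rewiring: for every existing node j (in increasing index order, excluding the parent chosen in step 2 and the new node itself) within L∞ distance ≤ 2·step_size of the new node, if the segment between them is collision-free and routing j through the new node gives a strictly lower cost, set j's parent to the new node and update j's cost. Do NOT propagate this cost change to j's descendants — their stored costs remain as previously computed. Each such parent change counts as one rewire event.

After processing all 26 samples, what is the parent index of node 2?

Parent of node 2: 0

1. q=(14,22) nearest=0 d=22 new=(6,5) → blocked by [1,6]×[1,6], reject
2. q=(2,21) nearest=0 d=21 new=(2,5) → blocked by [1,6]×[1,6], reject
3. q=(1,0) nearest=0 d=0 → coincident, reject
4. q=(27,2) nearest=0 d=26 new=(6,2) → blocked by [1,6]×[1,6], reject
5. q=(4,30) nearest=0 d=30 new=(4,5) → blocked by [1,6]×[1,6], reject
6. q=(29,19) nearest=0 d=28 new=(6,5) → blocked by [1,6]×[1,6], reject
7. q=(21,9) nearest=0 d=20 new=(6,5) → blocked by [1,6]×[1,6], reject
8. q=(7,17) nearest=0 d=17 new=(6,5) → blocked by [1,6]×[1,6], reject
9. q=(32,30) nearest=0 d=31 new=(6,5) → blocked by [1,6]×[1,6], reject
10. q=(23,27) nearest=0 d=27 new=(6,5) → blocked by [1,6]×[1,6], reject
11. q=(21,40) nearest=0 d=40 new=(6,5) → blocked by [1,6]×[1,6], reject
12. q=(32,14) nearest=0 d=31 new=(6,5) → blocked by [1,6]×[1,6], reject
13. q=(9,16) nearest=0 d=16 new=(6,5) → blocked by [1,6]×[1,6], reject
14. q=(0,28) nearest=0 d=28 new=(0,5) → add node 1 parent=0 cost=5
15. q=(30,9) nearest=0 d=29 new=(6,5) → blocked by [1,6]×[1,6], reject
16. q=(29,0) nearest=0 d=28 new=(6,0) → add node 2 parent=0 cost=5
17. q=(30,17) nearest=2 d=24 new=(11,5) → add node 3 parent=2 cost=10
18. q=(32,30) nearest=3 d=25 new=(16,10) → add node 4 parent=3 cost=15
19. q=(15,27) nearest=4 d=17 new=(15,15) → add node 5 parent=4 cost=20
20. q=(0,39) nearest=5 d=24 new=(10,20) → blocked by [9,11]×[16,20], reject
21. q=(7,40) nearest=5 d=25 new=(10,20) → blocked by [9,11]×[16,20], reject
22. q=(6,35) nearest=5 d=20 new=(10,20) → blocked by [9,11]×[16,20], reject
23. q=(0,19) nearest=1 d=14 new=(0,10) → add node 6 parent=1 cost=10
24. q=(1,9) nearest=6 d=1 new=(1,9) → add node 7 parent=6 cost=11
25. q=(33,24) nearest=4 d=17 new=(21,15) → blocked by [20,25]×[13,20], reject
26. q=(5,14) nearest=6 d=5 new=(5,14) → add node 8 parent=6 cost=15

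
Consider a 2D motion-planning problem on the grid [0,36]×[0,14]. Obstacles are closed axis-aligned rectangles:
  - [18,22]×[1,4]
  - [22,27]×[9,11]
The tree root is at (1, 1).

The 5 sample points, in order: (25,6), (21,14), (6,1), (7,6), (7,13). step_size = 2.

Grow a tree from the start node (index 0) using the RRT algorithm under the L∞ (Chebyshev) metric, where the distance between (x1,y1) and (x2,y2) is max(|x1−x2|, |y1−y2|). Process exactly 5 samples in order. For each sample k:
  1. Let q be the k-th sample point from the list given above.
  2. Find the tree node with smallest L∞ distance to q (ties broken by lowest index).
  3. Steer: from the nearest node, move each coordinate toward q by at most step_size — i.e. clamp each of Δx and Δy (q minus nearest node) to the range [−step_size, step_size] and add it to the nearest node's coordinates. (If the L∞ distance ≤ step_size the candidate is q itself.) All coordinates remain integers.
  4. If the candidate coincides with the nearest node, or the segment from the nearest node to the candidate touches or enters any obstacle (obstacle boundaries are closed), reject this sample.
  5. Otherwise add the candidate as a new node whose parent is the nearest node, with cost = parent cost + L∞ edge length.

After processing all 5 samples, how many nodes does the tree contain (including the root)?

1. q=(25,6) nearest=0 d=24 new=(3,3) → add node 1 parent=0 cost=2
2. q=(21,14) nearest=1 d=18 new=(5,5) → add node 2 parent=1 cost=4
3. q=(6,1) nearest=1 d=3 new=(5,1) → add node 3 parent=1 cost=4
4. q=(7,6) nearest=2 d=2 new=(7,6) → add node 4 parent=2 cost=6
5. q=(7,13) nearest=4 d=7 new=(7,8) → add node 5 parent=4 cost=8

Node count: 6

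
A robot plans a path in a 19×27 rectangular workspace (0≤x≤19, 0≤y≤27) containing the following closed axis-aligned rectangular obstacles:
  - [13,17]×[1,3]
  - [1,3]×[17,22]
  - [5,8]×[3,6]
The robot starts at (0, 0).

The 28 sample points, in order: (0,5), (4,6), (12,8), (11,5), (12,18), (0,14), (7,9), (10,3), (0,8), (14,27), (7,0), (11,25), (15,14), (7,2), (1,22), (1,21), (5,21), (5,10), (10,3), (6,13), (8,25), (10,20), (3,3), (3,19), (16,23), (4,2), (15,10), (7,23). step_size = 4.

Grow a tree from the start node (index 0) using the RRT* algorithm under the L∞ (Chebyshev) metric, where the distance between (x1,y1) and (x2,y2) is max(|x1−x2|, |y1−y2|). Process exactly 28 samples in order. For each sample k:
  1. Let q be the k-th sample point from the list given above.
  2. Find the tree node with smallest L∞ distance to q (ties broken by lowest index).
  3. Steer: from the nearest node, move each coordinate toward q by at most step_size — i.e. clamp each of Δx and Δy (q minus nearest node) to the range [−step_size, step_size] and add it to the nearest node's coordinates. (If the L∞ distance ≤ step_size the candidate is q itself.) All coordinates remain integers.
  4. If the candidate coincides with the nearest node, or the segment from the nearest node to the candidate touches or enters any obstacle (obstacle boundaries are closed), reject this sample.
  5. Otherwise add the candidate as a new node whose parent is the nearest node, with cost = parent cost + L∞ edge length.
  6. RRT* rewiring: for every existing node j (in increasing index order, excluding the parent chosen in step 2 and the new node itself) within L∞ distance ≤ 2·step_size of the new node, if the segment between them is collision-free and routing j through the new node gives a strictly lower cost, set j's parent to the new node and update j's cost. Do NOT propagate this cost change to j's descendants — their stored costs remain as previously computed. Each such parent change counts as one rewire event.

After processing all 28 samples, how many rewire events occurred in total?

1. q=(0,5) nearest=0 d=5 new=(0,4) → add node 1 parent=0 cost=4
2. q=(4,6) nearest=1 d=4 new=(4,6) → add node 2 parent=1 cost=8
3. q=(12,8) nearest=2 d=8 new=(8,8) → add node 3 parent=2 cost=12
4. q=(11,5) nearest=3 d=3 new=(11,5) → add node 4 parent=3 cost=15
5. q=(12,18) nearest=3 d=10 new=(12,12) → add node 5 parent=3 cost=16
6. q=(0,14) nearest=2 d=8 new=(0,10) → add node 6 parent=2 cost=12
7. q=(7,9) nearest=3 d=1 new=(7,9) → add node 7 parent=3 cost=13
8. q=(10,3) nearest=4 d=2 new=(10,3) → add node 8 parent=4 cost=17
9. q=(0,8) nearest=6 d=2 new=(0,8) → add node 9 parent=6 cost=14
10. q=(14,27) nearest=5 d=15 new=(14,16) → add node 10 parent=5 cost=20
11. q=(7,0) nearest=8 d=3 new=(7,0) → add node 11 parent=8 cost=20
12. q=(11,25) nearest=10 d=9 new=(11,20) → add node 12 parent=10 cost=24
13. q=(15,14) nearest=10 d=2 new=(15,14) → add node 13 parent=10 cost=22
14. q=(7,2) nearest=11 d=2 new=(7,2) → add node 14 parent=11 cost=22
15. q=(1,22) nearest=12 d=10 new=(7,22) → add node 15 parent=12 cost=28
16. q=(1,21) nearest=15 d=6 new=(3,21) → blocked by [1,3]×[17,22], reject
17. q=(5,21) nearest=15 d=2 new=(5,21) → add node 16 parent=15 cost=30
18. q=(5,10) nearest=7 d=2 new=(5,10) → add node 17 parent=7 cost=15
19. q=(10,3) nearest=8 d=0 → coincident, reject
20. q=(6,13) nearest=17 d=3 new=(6,13) → add node 18 parent=17 cost=18; rewire 16→18 (26<30)
21. q=(8,25) nearest=15 d=3 new=(8,25) → add node 19 parent=15 cost=31
22. q=(10,20) nearest=12 d=1 new=(10,20) → add node 20 parent=12 cost=25; rewire 19→20 (30<31)
23. q=(3,3) nearest=0 d=3 new=(3,3) → add node 21 parent=0 cost=3; rewire 2→21 (6<8); rewire 6→21 (10<12); rewire 9→21 (8<14); rewire 11→21 (7<20); rewire 14→21 (7<22); rewire 17→21 (10<15)
24. q=(3,19) nearest=16 d=2 new=(3,19) → blocked by [1,3]×[17,22], reject
25. q=(16,23) nearest=12 d=5 new=(15,23) → add node 22 parent=12 cost=28
26. q=(4,2) nearest=21 d=1 new=(4,2) → add node 23 parent=21 cost=4; rewire 8→23 (10<17)
27. q=(15,10) nearest=5 d=3 new=(15,10) → add node 24 parent=5 cost=19
28. q=(7,23) nearest=15 d=1 new=(7,23) → add node 25 parent=15 cost=29

Rewire events: 9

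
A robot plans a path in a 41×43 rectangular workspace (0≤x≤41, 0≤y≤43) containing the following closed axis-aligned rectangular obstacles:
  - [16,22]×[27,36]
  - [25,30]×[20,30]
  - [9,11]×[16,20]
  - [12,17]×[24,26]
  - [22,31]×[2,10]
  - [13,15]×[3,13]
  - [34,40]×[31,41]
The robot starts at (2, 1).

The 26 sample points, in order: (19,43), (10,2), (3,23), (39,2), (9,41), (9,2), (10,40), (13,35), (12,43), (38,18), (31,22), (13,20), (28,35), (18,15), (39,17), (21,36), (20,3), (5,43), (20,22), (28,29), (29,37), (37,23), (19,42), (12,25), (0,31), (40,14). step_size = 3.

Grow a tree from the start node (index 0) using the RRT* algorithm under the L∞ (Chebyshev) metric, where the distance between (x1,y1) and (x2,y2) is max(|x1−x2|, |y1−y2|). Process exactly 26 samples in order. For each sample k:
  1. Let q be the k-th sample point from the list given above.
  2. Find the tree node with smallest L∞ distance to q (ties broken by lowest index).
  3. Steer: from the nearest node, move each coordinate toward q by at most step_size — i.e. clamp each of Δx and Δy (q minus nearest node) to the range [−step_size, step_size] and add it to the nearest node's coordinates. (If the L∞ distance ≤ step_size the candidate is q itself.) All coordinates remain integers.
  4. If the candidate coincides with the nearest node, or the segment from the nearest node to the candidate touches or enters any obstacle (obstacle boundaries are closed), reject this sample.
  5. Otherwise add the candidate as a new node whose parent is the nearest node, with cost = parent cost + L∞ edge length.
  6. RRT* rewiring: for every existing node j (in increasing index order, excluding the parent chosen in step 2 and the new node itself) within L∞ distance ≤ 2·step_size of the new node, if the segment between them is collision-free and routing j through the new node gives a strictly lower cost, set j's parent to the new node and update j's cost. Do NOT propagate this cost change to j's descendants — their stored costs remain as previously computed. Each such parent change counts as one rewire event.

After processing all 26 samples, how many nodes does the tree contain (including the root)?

Node count: 19

1. q=(19,43) nearest=0 d=42 new=(5,4) → add node 1 parent=0 cost=3
2. q=(10,2) nearest=1 d=5 new=(8,2) → add node 2 parent=1 cost=6
3. q=(3,23) nearest=1 d=19 new=(3,7) → add node 3 parent=1 cost=6
4. q=(39,2) nearest=2 d=31 new=(11,2) → add node 4 parent=2 cost=9
5. q=(9,41) nearest=3 d=34 new=(6,10) → add node 5 parent=3 cost=9
6. q=(9,2) nearest=2 d=1 new=(9,2) → add node 6 parent=2 cost=7
7. q=(10,40) nearest=5 d=30 new=(9,13) → add node 7 parent=5 cost=12
8. q=(13,35) nearest=7 d=22 new=(12,16) → add node 8 parent=7 cost=15
9. q=(12,43) nearest=8 d=27 new=(12,19) → add node 9 parent=8 cost=18
10. q=(38,18) nearest=8 d=26 new=(15,18) → add node 10 parent=8 cost=18
11. q=(31,22) nearest=10 d=16 new=(18,21) → add node 11 parent=10 cost=21
12. q=(13,20) nearest=9 d=1 new=(13,20) → add node 12 parent=9 cost=19
13. q=(28,35) nearest=11 d=14 new=(21,24) → add node 13 parent=11 cost=24
14. q=(18,15) nearest=10 d=3 new=(18,15) → add node 14 parent=10 cost=21
15. q=(39,17) nearest=13 d=18 new=(24,21) → add node 15 parent=13 cost=27
16. q=(21,36) nearest=13 d=12 new=(21,27) → blocked by [16,22]×[27,36], reject
17. q=(20,3) nearest=4 d=9 new=(14,3) → blocked by [13,15]×[3,13], reject
18. q=(5,43) nearest=13 d=19 new=(18,27) → blocked by [16,22]×[27,36], reject
19. q=(20,22) nearest=11 d=2 new=(20,22) → add node 16 parent=11 cost=23
20. q=(28,29) nearest=13 d=7 new=(24,27) → add node 17 parent=13 cost=27
21. q=(29,37) nearest=17 d=10 new=(27,30) → blocked by [25,30]×[20,30], reject
22. q=(37,23) nearest=15 d=13 new=(27,23) → blocked by [25,30]×[20,30], reject
23. q=(19,42) nearest=17 d=15 new=(21,30) → blocked by [16,22]×[27,36], reject
24. q=(12,25) nearest=12 d=5 new=(12,23) → add node 18 parent=12 cost=22
25. q=(0,31) nearest=9 d=12 new=(9,22) → blocked by [9,11]×[16,20], reject
26. q=(40,14) nearest=15 d=16 new=(27,18) → blocked by [25,30]×[20,30], reject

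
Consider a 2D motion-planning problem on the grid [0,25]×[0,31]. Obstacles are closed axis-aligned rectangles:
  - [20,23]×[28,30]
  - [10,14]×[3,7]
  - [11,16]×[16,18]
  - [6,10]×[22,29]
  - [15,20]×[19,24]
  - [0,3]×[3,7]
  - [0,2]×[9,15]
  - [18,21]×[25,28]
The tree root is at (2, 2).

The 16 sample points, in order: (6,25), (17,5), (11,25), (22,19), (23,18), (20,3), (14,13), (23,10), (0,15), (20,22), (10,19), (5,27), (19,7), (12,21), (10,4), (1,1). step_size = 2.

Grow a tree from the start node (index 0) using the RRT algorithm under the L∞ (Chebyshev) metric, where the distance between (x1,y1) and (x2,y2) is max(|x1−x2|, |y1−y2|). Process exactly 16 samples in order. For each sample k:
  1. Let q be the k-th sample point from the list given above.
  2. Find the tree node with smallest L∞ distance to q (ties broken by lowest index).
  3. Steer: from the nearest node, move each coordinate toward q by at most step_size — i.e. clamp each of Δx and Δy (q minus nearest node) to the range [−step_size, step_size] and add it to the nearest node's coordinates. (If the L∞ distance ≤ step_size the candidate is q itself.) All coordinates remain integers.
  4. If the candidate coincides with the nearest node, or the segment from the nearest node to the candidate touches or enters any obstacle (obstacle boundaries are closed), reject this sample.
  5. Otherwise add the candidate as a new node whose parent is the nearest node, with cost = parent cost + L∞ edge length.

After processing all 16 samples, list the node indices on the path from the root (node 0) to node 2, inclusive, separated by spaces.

1. q=(6,25) nearest=0 d=23 new=(4,4) → blocked by [0,3]×[3,7], reject
2. q=(17,5) nearest=0 d=15 new=(4,4) → blocked by [0,3]×[3,7], reject
3. q=(11,25) nearest=0 d=23 new=(4,4) → blocked by [0,3]×[3,7], reject
4. q=(22,19) nearest=0 d=20 new=(4,4) → blocked by [0,3]×[3,7], reject
5. q=(23,18) nearest=0 d=21 new=(4,4) → blocked by [0,3]×[3,7], reject
6. q=(20,3) nearest=0 d=18 new=(4,3) → add node 1 parent=0 cost=2
7. q=(14,13) nearest=1 d=10 new=(6,5) → add node 2 parent=1 cost=4
8. q=(23,10) nearest=2 d=17 new=(8,7) → add node 3 parent=2 cost=6
9. q=(0,15) nearest=3 d=8 new=(6,9) → add node 4 parent=3 cost=8
10. q=(20,22) nearest=4 d=14 new=(8,11) → add node 5 parent=4 cost=10
11. q=(10,19) nearest=5 d=8 new=(10,13) → add node 6 parent=5 cost=12
12. q=(5,27) nearest=6 d=14 new=(8,15) → add node 7 parent=6 cost=14
13. q=(19,7) nearest=6 d=9 new=(12,11) → add node 8 parent=6 cost=14
14. q=(12,21) nearest=7 d=6 new=(10,17) → add node 9 parent=7 cost=16
15. q=(10,4) nearest=3 d=3 new=(10,5) → blocked by [10,14]×[3,7], reject
16. q=(1,1) nearest=0 d=1 new=(1,1) → add node 10 parent=0 cost=1

Path: 0 1 2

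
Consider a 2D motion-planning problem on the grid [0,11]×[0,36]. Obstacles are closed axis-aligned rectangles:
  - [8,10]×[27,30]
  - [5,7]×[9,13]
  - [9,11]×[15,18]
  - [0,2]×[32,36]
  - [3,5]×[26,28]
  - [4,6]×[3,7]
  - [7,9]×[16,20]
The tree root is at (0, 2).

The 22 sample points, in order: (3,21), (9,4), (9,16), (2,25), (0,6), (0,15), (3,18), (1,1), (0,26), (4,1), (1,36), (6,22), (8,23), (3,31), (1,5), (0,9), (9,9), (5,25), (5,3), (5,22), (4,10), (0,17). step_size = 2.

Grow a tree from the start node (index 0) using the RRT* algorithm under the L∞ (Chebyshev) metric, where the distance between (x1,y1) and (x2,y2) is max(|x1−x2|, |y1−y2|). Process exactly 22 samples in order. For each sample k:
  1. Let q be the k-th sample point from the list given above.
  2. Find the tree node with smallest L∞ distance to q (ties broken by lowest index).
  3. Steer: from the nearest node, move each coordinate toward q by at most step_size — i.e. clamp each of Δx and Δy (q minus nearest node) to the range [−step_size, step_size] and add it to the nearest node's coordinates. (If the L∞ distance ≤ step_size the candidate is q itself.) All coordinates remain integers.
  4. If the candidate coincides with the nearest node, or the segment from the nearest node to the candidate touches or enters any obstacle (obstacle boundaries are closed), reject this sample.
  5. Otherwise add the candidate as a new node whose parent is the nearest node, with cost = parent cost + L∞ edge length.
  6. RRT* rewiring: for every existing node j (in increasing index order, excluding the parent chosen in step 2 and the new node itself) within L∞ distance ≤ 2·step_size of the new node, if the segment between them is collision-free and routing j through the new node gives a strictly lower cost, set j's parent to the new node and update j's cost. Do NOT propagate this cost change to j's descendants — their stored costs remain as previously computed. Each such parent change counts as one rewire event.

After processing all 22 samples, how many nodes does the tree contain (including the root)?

1. q=(3,21) nearest=0 d=19 new=(2,4) → add node 1 parent=0 cost=2
2. q=(9,4) nearest=1 d=7 new=(4,4) → blocked by [4,6]×[3,7], reject
3. q=(9,16) nearest=1 d=12 new=(4,6) → blocked by [4,6]×[3,7], reject
4. q=(2,25) nearest=1 d=21 new=(2,6) → add node 2 parent=1 cost=4
5. q=(0,6) nearest=1 d=2 new=(0,6) → add node 3 parent=1 cost=4
6. q=(0,15) nearest=2 d=9 new=(0,8) → add node 4 parent=2 cost=6
7. q=(3,18) nearest=4 d=10 new=(2,10) → add node 5 parent=4 cost=8
8. q=(1,1) nearest=0 d=1 new=(1,1) → add node 6 parent=0 cost=1
9. q=(0,26) nearest=5 d=16 new=(0,12) → add node 7 parent=5 cost=10
10. q=(4,1) nearest=1 d=3 new=(4,2) → add node 8 parent=1 cost=4
11. q=(1,36) nearest=7 d=24 new=(1,14) → add node 9 parent=7 cost=12
12. q=(6,22) nearest=9 d=8 new=(3,16) → add node 10 parent=9 cost=14
13. q=(8,23) nearest=10 d=7 new=(5,18) → add node 11 parent=10 cost=16
14. q=(3,31) nearest=11 d=13 new=(3,20) → add node 12 parent=11 cost=18
15. q=(1,5) nearest=1 d=1 new=(1,5) → add node 13 parent=1 cost=3
16. q=(0,9) nearest=4 d=1 new=(0,9) → add node 14 parent=4 cost=7
17. q=(9,9) nearest=1 d=7 new=(4,6) → blocked by [4,6]×[3,7], reject
18. q=(5,25) nearest=12 d=5 new=(5,22) → add node 15 parent=12 cost=20
19. q=(5,3) nearest=8 d=1 new=(5,3) → blocked by [4,6]×[3,7], reject
20. q=(5,22) nearest=15 d=0 → coincident, reject
21. q=(4,10) nearest=5 d=2 new=(4,10) → add node 16 parent=5 cost=10
22. q=(0,17) nearest=9 d=3 new=(0,16) → add node 17 parent=9 cost=14

Node count: 18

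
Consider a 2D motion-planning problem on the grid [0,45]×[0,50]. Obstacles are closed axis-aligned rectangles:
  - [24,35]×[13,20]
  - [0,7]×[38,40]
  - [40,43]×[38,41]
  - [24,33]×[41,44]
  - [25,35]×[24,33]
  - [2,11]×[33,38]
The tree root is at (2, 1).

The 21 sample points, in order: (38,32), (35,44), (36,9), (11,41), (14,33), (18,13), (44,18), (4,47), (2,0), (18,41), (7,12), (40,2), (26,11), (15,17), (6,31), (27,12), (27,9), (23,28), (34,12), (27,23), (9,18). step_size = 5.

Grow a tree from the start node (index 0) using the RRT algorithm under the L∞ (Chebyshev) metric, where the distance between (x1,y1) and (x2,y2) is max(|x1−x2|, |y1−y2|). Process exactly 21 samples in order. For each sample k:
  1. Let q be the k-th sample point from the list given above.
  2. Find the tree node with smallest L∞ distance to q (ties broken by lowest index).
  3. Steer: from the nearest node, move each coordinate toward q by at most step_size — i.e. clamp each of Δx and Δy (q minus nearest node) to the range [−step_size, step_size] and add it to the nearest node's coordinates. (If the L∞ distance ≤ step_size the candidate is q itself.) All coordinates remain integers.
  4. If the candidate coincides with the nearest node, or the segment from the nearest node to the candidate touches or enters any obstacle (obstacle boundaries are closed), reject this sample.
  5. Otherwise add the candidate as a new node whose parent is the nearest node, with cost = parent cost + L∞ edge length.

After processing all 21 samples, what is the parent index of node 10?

1. q=(38,32) nearest=0 d=36 new=(7,6) → add node 1 parent=0 cost=5
2. q=(35,44) nearest=1 d=38 new=(12,11) → add node 2 parent=1 cost=10
3. q=(36,9) nearest=2 d=24 new=(17,9) → add node 3 parent=2 cost=15
4. q=(11,41) nearest=2 d=30 new=(11,16) → add node 4 parent=2 cost=15
5. q=(14,33) nearest=4 d=17 new=(14,21) → add node 5 parent=4 cost=20
6. q=(18,13) nearest=3 d=4 new=(18,13) → add node 6 parent=3 cost=19
7. q=(44,18) nearest=6 d=26 new=(23,18) → add node 7 parent=6 cost=24
8. q=(4,47) nearest=5 d=26 new=(9,26) → add node 8 parent=5 cost=25
9. q=(2,0) nearest=0 d=1 new=(2,0) → add node 9 parent=0 cost=1
10. q=(18,41) nearest=8 d=15 new=(14,31) → add node 10 parent=8 cost=30
11. q=(7,12) nearest=4 d=4 new=(7,12) → add node 11 parent=4 cost=19
12. q=(40,2) nearest=7 d=17 new=(28,13) → blocked by [24,35]×[13,20], reject
13. q=(26,11) nearest=7 d=7 new=(26,13) → blocked by [24,35]×[13,20], reject
14. q=(15,17) nearest=4 d=4 new=(15,17) → add node 12 parent=4 cost=19
15. q=(6,31) nearest=8 d=5 new=(6,31) → add node 13 parent=8 cost=30
16. q=(27,12) nearest=7 d=6 new=(27,13) → blocked by [24,35]×[13,20], reject
17. q=(27,9) nearest=6 d=9 new=(23,9) → add node 14 parent=6 cost=24
18. q=(23,28) nearest=5 d=9 new=(19,26) → add node 15 parent=5 cost=25
19. q=(34,12) nearest=7 d=11 new=(28,13) → blocked by [24,35]×[13,20], reject
20. q=(27,23) nearest=7 d=5 new=(27,23) → blocked by [24,35]×[13,20], reject
21. q=(9,18) nearest=4 d=2 new=(9,18) → add node 16 parent=4 cost=17

Parent of node 10: 8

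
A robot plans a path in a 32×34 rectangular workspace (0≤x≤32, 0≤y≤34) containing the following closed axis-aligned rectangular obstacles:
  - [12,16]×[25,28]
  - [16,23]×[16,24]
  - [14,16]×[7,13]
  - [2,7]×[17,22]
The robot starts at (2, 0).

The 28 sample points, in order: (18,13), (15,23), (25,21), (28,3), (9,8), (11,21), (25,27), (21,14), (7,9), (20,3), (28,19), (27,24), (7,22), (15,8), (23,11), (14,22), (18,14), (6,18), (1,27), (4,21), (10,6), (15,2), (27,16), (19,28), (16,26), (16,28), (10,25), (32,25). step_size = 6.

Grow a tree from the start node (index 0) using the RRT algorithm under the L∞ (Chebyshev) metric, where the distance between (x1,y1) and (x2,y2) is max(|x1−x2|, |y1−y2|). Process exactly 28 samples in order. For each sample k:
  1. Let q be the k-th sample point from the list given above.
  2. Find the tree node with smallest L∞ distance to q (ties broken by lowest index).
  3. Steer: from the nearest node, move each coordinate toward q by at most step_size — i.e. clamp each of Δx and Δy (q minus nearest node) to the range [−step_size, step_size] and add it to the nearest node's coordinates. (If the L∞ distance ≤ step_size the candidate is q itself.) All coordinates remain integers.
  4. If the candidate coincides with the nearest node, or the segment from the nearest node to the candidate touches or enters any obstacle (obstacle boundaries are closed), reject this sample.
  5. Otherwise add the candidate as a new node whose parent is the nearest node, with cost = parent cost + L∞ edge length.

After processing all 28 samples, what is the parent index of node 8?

Parent of node 8: 5

1. q=(18,13) nearest=0 d=16 new=(8,6) → add node 1 parent=0 cost=6
2. q=(15,23) nearest=1 d=17 new=(14,12) → blocked by [14,16]×[7,13], reject
3. q=(25,21) nearest=1 d=17 new=(14,12) → blocked by [14,16]×[7,13], reject
4. q=(28,3) nearest=1 d=20 new=(14,3) → add node 2 parent=1 cost=12
5. q=(9,8) nearest=1 d=2 new=(9,8) → add node 3 parent=1 cost=8
6. q=(11,21) nearest=3 d=13 new=(11,14) → add node 4 parent=3 cost=14
7. q=(25,27) nearest=4 d=14 new=(17,20) → blocked by [16,23]×[16,24], reject
8. q=(21,14) nearest=4 d=10 new=(17,14) → add node 5 parent=4 cost=20
9. q=(7,9) nearest=3 d=2 new=(7,9) → add node 6 parent=3 cost=10
10. q=(20,3) nearest=2 d=6 new=(20,3) → add node 7 parent=2 cost=18
11. q=(28,19) nearest=5 d=11 new=(23,19) → blocked by [16,23]×[16,24], reject
12. q=(27,24) nearest=5 d=10 new=(23,20) → blocked by [16,23]×[16,24], reject
13. q=(7,22) nearest=4 d=8 new=(7,20) → blocked by [2,7]×[17,22], reject
14. q=(15,8) nearest=2 d=5 new=(15,8) → blocked by [14,16]×[7,13], reject
15. q=(23,11) nearest=5 d=6 new=(23,11) → add node 8 parent=5 cost=26
16. q=(14,22) nearest=4 d=8 new=(14,20) → add node 9 parent=4 cost=20
17. q=(18,14) nearest=5 d=1 new=(18,14) → add node 10 parent=5 cost=21
18. q=(6,18) nearest=4 d=5 new=(6,18) → blocked by [2,7]×[17,22], reject
19. q=(1,27) nearest=4 d=13 new=(5,20) → blocked by [2,7]×[17,22], reject
20. q=(4,21) nearest=4 d=7 new=(5,20) → blocked by [2,7]×[17,22], reject
21. q=(10,6) nearest=1 d=2 new=(10,6) → add node 11 parent=1 cost=8
22. q=(15,2) nearest=2 d=1 new=(15,2) → add node 12 parent=2 cost=13
23. q=(27,16) nearest=8 d=5 new=(27,16) → add node 13 parent=8 cost=31
24. q=(19,28) nearest=9 d=8 new=(19,26) → blocked by [16,23]×[16,24], reject
25. q=(16,26) nearest=9 d=6 new=(16,26) → blocked by [12,16]×[25,28], reject
26. q=(16,28) nearest=9 d=8 new=(16,26) → blocked by [12,16]×[25,28], reject
27. q=(10,25) nearest=9 d=5 new=(10,25) → add node 14 parent=9 cost=25
28. q=(32,25) nearest=13 d=9 new=(32,22) → add node 15 parent=13 cost=37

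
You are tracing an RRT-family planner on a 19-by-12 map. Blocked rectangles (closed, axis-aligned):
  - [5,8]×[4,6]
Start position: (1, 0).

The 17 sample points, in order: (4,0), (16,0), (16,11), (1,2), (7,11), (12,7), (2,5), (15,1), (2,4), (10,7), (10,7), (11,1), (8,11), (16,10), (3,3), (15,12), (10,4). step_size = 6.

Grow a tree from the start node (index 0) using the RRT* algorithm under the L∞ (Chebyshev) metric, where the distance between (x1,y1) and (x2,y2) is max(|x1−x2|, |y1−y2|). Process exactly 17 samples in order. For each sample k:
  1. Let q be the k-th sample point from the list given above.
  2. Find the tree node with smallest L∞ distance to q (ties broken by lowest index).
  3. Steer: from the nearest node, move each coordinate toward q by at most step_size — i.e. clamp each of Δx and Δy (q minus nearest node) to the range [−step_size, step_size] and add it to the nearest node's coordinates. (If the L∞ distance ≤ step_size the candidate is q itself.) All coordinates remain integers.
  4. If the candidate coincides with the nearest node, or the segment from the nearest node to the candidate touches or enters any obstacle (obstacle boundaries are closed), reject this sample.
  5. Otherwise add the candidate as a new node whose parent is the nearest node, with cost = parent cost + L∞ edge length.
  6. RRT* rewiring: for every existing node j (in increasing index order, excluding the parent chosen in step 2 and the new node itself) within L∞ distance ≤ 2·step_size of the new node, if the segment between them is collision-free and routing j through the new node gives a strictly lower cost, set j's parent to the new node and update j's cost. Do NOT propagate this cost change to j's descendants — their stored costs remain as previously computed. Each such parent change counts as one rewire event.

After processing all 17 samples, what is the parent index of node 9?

1. q=(4,0) nearest=0 d=3 new=(4,0) → add node 1 parent=0 cost=3
2. q=(16,0) nearest=1 d=12 new=(10,0) → add node 2 parent=1 cost=9
3. q=(16,11) nearest=2 d=11 new=(16,6) → add node 3 parent=2 cost=15
4. q=(1,2) nearest=0 d=2 new=(1,2) → add node 4 parent=0 cost=2
5. q=(7,11) nearest=3 d=9 new=(10,11) → add node 5 parent=3 cost=21
6. q=(12,7) nearest=3 d=4 new=(12,7) → add node 6 parent=3 cost=19
7. q=(2,5) nearest=4 d=3 new=(2,5) → add node 7 parent=4 cost=5; rewire 5→7 (13<21)
8. q=(15,1) nearest=2 d=5 new=(15,1) → add node 8 parent=2 cost=14
9. q=(2,4) nearest=7 d=1 new=(2,4) → add node 9 parent=7 cost=6
10. q=(10,7) nearest=6 d=2 new=(10,7) → add node 10 parent=6 cost=21
11. q=(10,7) nearest=10 d=0 → coincident, reject
12. q=(11,1) nearest=2 d=1 new=(11,1) → add node 11 parent=2 cost=10; rewire 6→11 (16<19); rewire 10→11 (16<21)
13. q=(8,11) nearest=5 d=2 new=(8,11) → add node 12 parent=5 cost=15
14. q=(16,10) nearest=3 d=4 new=(16,10) → add node 13 parent=3 cost=19
15. q=(3,3) nearest=9 d=1 new=(3,3) → add node 14 parent=9 cost=7
16. q=(15,12) nearest=13 d=2 new=(15,12) → add node 15 parent=13 cost=21
17. q=(10,4) nearest=6 d=3 new=(10,4) → add node 16 parent=6 cost=19

Parent of node 9: 7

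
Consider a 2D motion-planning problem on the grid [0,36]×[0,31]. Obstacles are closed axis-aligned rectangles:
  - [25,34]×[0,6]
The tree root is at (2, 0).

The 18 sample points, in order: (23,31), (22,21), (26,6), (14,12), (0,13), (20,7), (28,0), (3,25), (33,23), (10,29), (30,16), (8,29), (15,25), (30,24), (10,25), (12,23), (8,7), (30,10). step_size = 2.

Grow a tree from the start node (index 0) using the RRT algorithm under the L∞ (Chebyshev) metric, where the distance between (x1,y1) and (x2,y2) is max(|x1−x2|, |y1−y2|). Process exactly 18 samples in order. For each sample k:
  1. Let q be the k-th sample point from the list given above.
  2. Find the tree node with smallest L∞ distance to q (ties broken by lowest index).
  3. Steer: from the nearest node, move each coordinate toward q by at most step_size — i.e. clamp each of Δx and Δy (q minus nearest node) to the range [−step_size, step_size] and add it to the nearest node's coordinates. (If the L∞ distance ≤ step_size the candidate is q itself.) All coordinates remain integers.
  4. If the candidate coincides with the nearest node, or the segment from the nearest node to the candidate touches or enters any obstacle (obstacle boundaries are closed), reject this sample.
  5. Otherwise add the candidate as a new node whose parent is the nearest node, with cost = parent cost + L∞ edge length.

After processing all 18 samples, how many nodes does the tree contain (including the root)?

Node count: 19

1. q=(23,31) nearest=0 d=31 new=(4,2) → add node 1 parent=0 cost=2
2. q=(22,21) nearest=1 d=19 new=(6,4) → add node 2 parent=1 cost=4
3. q=(26,6) nearest=2 d=20 new=(8,6) → add node 3 parent=2 cost=6
4. q=(14,12) nearest=3 d=6 new=(10,8) → add node 4 parent=3 cost=8
5. q=(0,13) nearest=3 d=8 new=(6,8) → add node 5 parent=3 cost=8
6. q=(20,7) nearest=4 d=10 new=(12,7) → add node 6 parent=4 cost=10
7. q=(28,0) nearest=6 d=16 new=(14,5) → add node 7 parent=6 cost=12
8. q=(3,25) nearest=4 d=17 new=(8,10) → add node 8 parent=4 cost=10
9. q=(33,23) nearest=7 d=19 new=(16,7) → add node 9 parent=7 cost=14
10. q=(10,29) nearest=8 d=19 new=(10,12) → add node 10 parent=8 cost=12
11. q=(30,16) nearest=9 d=14 new=(18,9) → add node 11 parent=9 cost=16
12. q=(8,29) nearest=10 d=17 new=(8,14) → add node 12 parent=10 cost=14
13. q=(15,25) nearest=12 d=11 new=(10,16) → add node 13 parent=12 cost=16
14. q=(30,24) nearest=11 d=15 new=(20,11) → add node 14 parent=11 cost=18
15. q=(10,25) nearest=13 d=9 new=(10,18) → add node 15 parent=13 cost=18
16. q=(12,23) nearest=15 d=5 new=(12,20) → add node 16 parent=15 cost=20
17. q=(8,7) nearest=3 d=1 new=(8,7) → add node 17 parent=3 cost=7
18. q=(30,10) nearest=14 d=10 new=(22,10) → add node 18 parent=14 cost=20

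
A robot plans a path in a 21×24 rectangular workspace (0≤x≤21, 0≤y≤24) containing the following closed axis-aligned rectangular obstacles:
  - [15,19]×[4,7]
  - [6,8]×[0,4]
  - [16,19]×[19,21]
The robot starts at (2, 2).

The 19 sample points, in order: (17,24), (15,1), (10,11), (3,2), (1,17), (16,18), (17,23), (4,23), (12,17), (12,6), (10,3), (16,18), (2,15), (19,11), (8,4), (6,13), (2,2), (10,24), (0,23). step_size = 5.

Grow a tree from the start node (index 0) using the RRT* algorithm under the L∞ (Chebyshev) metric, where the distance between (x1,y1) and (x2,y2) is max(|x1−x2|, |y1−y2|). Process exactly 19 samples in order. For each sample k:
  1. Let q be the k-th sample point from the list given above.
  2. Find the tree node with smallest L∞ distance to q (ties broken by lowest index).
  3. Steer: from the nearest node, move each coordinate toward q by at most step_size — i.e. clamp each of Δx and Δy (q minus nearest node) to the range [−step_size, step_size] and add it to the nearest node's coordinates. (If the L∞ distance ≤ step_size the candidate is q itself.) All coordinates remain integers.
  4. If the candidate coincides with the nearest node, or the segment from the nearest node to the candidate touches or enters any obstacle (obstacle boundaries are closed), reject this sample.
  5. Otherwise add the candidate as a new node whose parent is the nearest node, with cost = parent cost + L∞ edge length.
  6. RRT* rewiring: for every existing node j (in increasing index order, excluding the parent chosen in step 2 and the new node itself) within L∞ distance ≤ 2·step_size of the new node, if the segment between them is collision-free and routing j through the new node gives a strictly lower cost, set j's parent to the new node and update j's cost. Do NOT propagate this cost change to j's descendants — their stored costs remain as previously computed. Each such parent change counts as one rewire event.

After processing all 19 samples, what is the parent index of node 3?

1. q=(17,24) nearest=0 d=22 new=(7,7) → add node 1 parent=0 cost=5
2. q=(15,1) nearest=1 d=8 new=(12,2) → add node 2 parent=1 cost=10
3. q=(10,11) nearest=1 d=4 new=(10,11) → add node 3 parent=1 cost=9
4. q=(3,2) nearest=0 d=1 new=(3,2) → add node 4 parent=0 cost=1
5. q=(1,17) nearest=3 d=9 new=(5,16) → add node 5 parent=3 cost=14
6. q=(16,18) nearest=3 d=7 new=(15,16) → add node 6 parent=3 cost=14
7. q=(17,23) nearest=6 d=7 new=(17,21) → blocked by [16,19]×[19,21], reject
8. q=(4,23) nearest=5 d=7 new=(4,21) → add node 7 parent=5 cost=19
9. q=(12,17) nearest=6 d=3 new=(12,17) → add node 8 parent=6 cost=17
10. q=(12,6) nearest=2 d=4 new=(12,6) → add node 9 parent=2 cost=14
11. q=(10,3) nearest=2 d=2 new=(10,3) → add node 10 parent=2 cost=12
12. q=(16,18) nearest=6 d=2 new=(16,18) → add node 11 parent=6 cost=16
13. q=(2,15) nearest=5 d=3 new=(2,15) → add node 12 parent=5 cost=17
14. q=(19,11) nearest=6 d=5 new=(19,11) → add node 13 parent=6 cost=19
15. q=(8,4) nearest=10 d=2 new=(8,4) → blocked by [6,8]×[0,4], reject
16. q=(6,13) nearest=5 d=3 new=(6,13) → add node 14 parent=5 cost=17
17. q=(2,2) nearest=0 d=0 → coincident, reject
18. q=(10,24) nearest=7 d=6 new=(9,24) → add node 15 parent=7 cost=24
19. q=(0,23) nearest=7 d=4 new=(0,23) → add node 16 parent=7 cost=23

Parent of node 3: 1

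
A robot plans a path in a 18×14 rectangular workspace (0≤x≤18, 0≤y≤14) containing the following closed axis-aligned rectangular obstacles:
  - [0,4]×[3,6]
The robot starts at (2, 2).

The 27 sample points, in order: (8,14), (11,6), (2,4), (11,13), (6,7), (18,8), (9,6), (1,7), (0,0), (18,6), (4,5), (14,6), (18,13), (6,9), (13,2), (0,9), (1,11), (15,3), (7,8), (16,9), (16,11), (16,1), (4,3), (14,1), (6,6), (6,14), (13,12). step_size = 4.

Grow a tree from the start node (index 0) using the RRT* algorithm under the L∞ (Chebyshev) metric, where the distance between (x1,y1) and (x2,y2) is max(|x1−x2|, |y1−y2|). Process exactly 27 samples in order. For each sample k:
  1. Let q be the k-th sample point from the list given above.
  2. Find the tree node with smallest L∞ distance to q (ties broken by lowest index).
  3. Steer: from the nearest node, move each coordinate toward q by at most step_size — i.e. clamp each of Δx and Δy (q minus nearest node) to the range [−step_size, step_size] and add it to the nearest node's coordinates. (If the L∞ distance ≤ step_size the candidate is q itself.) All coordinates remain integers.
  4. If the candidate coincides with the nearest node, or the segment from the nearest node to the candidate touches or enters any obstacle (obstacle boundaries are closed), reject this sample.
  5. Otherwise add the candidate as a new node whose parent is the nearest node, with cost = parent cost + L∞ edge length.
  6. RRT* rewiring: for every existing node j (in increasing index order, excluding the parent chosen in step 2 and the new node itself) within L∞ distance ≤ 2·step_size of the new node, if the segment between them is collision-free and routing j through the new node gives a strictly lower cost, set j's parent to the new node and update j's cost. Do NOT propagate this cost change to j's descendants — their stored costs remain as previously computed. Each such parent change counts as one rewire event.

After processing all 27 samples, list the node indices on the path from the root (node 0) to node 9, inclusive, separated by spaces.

Path: 0 2 3 4 9

1. q=(8,14) nearest=0 d=12 new=(6,6) → blocked by [0,4]×[3,6], reject
2. q=(11,6) nearest=0 d=9 new=(6,6) → blocked by [0,4]×[3,6], reject
3. q=(2,4) nearest=0 d=2 new=(2,4) → blocked by [0,4]×[3,6], reject
4. q=(11,13) nearest=0 d=11 new=(6,6) → blocked by [0,4]×[3,6], reject
5. q=(6,7) nearest=0 d=5 new=(6,6) → blocked by [0,4]×[3,6], reject
6. q=(18,8) nearest=0 d=16 new=(6,6) → blocked by [0,4]×[3,6], reject
7. q=(9,6) nearest=0 d=7 new=(6,6) → blocked by [0,4]×[3,6], reject
8. q=(1,7) nearest=0 d=5 new=(1,6) → blocked by [0,4]×[3,6], reject
9. q=(0,0) nearest=0 d=2 new=(0,0) → add node 1 parent=0 cost=2
10. q=(18,6) nearest=0 d=16 new=(6,6) → blocked by [0,4]×[3,6], reject
11. q=(4,5) nearest=0 d=3 new=(4,5) → blocked by [0,4]×[3,6], reject
12. q=(14,6) nearest=0 d=12 new=(6,6) → blocked by [0,4]×[3,6], reject
13. q=(18,13) nearest=0 d=16 new=(6,6) → blocked by [0,4]×[3,6], reject
14. q=(6,9) nearest=0 d=7 new=(6,6) → blocked by [0,4]×[3,6], reject
15. q=(13,2) nearest=0 d=11 new=(6,2) → add node 2 parent=0 cost=4
16. q=(0,9) nearest=0 d=7 new=(0,6) → blocked by [0,4]×[3,6], reject
17. q=(1,11) nearest=0 d=9 new=(1,6) → blocked by [0,4]×[3,6], reject
18. q=(15,3) nearest=2 d=9 new=(10,3) → add node 3 parent=2 cost=8
19. q=(7,8) nearest=3 d=5 new=(7,7) → add node 4 parent=3 cost=12
20. q=(16,9) nearest=3 d=6 new=(14,7) → add node 5 parent=3 cost=12
21. q=(16,11) nearest=5 d=4 new=(16,11) → add node 6 parent=5 cost=16
22. q=(16,1) nearest=3 d=6 new=(14,1) → add node 7 parent=3 cost=12
23. q=(4,3) nearest=0 d=2 new=(4,3) → blocked by [0,4]×[3,6], reject
24. q=(14,1) nearest=7 d=0 → coincident, reject
25. q=(6,6) nearest=4 d=1 new=(6,6) → add node 8 parent=4 cost=13
26. q=(6,14) nearest=4 d=7 new=(6,11) → add node 9 parent=4 cost=16
27. q=(13,12) nearest=6 d=3 new=(13,12) → add node 10 parent=6 cost=19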